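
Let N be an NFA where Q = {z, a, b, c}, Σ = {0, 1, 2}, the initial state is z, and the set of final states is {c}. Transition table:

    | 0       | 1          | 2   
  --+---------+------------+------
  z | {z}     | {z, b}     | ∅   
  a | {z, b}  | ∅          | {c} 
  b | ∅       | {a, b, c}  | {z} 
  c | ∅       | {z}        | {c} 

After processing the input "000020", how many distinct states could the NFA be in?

0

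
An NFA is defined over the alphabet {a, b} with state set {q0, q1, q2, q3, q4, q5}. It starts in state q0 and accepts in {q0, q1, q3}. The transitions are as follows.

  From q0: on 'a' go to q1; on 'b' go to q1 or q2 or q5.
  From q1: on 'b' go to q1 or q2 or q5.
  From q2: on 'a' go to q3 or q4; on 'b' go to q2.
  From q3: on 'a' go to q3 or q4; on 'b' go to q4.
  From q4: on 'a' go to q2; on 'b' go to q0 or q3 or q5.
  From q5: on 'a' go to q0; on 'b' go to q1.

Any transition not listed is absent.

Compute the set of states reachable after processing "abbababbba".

Start in {q0}.
Read 'a': q0→{q1}; now {q1}.
Read 'b': q1→{q1, q2, q5}; now {q1, q2, q5}.
Read 'b': q1→{q1, q2, q5}, q2→{q2}, q5→{q1}; now {q1, q2, q5}.
Read 'a': q1→∅, q2→{q3, q4}, q5→{q0}; now {q0, q3, q4}.
Read 'b': q0→{q1, q2, q5}, q3→{q4}, q4→{q0, q3, q5}; now {q0, q1, q2, q3, q4, q5}.
Read 'a': q0→{q1}, q1→∅, q2→{q3, q4}, q3→{q3, q4}, q4→{q2}, q5→{q0}; now {q0, q1, q2, q3, q4}.
Read 'b': q0→{q1, q2, q5}, q1→{q1, q2, q5}, q2→{q2}, q3→{q4}, q4→{q0, q3, q5}; now {q0, q1, q2, q3, q4, q5}.
Read 'b': q0→{q1, q2, q5}, q1→{q1, q2, q5}, q2→{q2}, q3→{q4}, q4→{q0, q3, q5}, q5→{q1}; now {q0, q1, q2, q3, q4, q5}.
Read 'b': q0→{q1, q2, q5}, q1→{q1, q2, q5}, q2→{q2}, q3→{q4}, q4→{q0, q3, q5}, q5→{q1}; now {q0, q1, q2, q3, q4, q5}.
Read 'a': q0→{q1}, q1→∅, q2→{q3, q4}, q3→{q3, q4}, q4→{q2}, q5→{q0}; now {q0, q1, q2, q3, q4}.

{q0, q1, q2, q3, q4}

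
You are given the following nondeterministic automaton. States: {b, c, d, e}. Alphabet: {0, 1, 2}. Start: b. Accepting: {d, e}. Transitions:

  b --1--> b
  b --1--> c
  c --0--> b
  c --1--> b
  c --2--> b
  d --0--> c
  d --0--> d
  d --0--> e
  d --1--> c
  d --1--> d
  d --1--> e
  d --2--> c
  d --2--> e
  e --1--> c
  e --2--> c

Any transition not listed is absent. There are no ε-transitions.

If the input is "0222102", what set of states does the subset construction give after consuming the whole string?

∅

Start in {b}.
Read '0': {b} → ∅.
The set is empty and remains empty for the remaining 6 symbols.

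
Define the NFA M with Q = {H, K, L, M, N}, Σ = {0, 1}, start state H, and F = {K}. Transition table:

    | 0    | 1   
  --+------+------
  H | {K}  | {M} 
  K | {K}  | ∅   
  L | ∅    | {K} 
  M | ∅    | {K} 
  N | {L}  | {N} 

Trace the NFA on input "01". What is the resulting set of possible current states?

Start in {H}.
Read '0': H→{K}; now {K}.
Read '1': K→∅; now ∅.

∅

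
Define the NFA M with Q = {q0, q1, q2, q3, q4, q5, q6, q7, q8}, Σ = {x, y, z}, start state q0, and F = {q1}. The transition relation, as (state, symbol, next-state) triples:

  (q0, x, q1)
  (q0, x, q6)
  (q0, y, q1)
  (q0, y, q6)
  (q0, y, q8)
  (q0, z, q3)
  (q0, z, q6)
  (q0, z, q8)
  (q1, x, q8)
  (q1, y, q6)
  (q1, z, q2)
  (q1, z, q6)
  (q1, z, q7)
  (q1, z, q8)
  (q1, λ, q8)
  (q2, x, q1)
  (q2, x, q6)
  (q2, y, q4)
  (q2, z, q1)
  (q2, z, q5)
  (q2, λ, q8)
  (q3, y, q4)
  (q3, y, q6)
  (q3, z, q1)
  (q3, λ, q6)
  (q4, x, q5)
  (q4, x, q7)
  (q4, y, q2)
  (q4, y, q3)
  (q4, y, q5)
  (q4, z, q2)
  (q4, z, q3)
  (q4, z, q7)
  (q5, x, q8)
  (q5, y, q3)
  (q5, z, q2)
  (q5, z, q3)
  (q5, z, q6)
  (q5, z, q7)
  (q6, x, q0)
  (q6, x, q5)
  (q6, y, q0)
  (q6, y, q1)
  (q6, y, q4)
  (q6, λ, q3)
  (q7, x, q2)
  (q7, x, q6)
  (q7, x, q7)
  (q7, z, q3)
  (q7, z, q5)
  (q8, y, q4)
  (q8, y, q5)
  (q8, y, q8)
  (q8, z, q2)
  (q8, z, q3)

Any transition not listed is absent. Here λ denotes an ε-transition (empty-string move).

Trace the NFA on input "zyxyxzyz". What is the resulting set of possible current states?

Start in {q0}.
Read 'z': {q0} → {q3, q6, q8}.
Read 'y': {q3, q6, q8} → {q0, q1, q3, q4, q5, q6, q8}.
Read 'x': {q0, q1, q3, q4, q5, q6, q8} → {q0, q1, q3, q5, q6, q7, q8}.
Read 'y': {q0, q1, q3, q5, q6, q7, q8} → {q0, q1, q3, q4, q5, q6, q8}.
Read 'x': {q0, q1, q3, q4, q5, q6, q8} → {q0, q1, q3, q5, q6, q7, q8}.
Read 'z': {q0, q1, q3, q5, q6, q7, q8} → {q1, q2, q3, q5, q6, q7, q8}.
Read 'y': {q1, q2, q3, q5, q6, q7, q8} → {q0, q1, q3, q4, q5, q6, q8}.
Read 'z': {q0, q1, q3, q4, q5, q6, q8} → {q1, q2, q3, q6, q7, q8}.

{q1, q2, q3, q6, q7, q8}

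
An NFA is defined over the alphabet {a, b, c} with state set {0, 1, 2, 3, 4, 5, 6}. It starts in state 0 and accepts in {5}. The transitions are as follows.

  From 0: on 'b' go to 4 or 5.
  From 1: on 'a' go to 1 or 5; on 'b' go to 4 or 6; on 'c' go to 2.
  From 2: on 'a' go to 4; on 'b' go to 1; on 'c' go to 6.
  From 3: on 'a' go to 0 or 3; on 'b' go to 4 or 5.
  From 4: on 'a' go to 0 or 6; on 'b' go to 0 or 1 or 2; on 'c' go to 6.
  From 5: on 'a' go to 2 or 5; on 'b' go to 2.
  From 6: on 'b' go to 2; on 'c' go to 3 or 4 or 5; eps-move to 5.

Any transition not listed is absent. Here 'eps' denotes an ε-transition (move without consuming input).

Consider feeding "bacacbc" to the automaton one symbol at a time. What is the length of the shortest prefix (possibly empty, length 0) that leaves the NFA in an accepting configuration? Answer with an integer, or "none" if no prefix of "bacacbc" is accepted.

1

Start in {0}.
Read 'b': 0→{4, 5}; now {4, 5}.
None of the earlier sets intersect F, but {4, 5} does.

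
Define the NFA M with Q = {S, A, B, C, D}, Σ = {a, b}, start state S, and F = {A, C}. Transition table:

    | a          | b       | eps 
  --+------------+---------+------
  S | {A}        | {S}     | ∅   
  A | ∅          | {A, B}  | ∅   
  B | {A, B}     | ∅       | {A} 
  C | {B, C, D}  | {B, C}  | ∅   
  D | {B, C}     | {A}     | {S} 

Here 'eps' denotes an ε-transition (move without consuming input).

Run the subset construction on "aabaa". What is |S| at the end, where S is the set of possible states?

0

Start in {S}.
Read 'a': {S} → {A}.
Read 'a': {A} → ∅.
The set is empty and remains empty for the remaining 3 symbols.
That set has 0 states.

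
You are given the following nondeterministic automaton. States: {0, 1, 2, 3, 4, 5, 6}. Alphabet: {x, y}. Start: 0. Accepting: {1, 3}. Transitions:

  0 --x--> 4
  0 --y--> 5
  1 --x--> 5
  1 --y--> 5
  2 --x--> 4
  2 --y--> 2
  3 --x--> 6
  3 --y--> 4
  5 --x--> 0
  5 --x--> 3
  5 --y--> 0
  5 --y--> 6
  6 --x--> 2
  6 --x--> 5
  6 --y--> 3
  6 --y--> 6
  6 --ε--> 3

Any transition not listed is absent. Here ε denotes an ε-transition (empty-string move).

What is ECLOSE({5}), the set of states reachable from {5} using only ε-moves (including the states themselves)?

Begin with {5}.
No ε-moves leave this set, so the closure equals the set itself.

{5}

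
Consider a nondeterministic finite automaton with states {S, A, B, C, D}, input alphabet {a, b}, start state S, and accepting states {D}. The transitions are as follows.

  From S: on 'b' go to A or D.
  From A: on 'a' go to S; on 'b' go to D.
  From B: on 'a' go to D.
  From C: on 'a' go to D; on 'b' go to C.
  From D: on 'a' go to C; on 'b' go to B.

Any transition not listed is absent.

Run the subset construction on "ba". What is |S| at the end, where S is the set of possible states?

2

Start in {S}.
Read 'b': {S} → {A, D}.
Read 'a': {A, D} → {S, C}.
That set has 2 states.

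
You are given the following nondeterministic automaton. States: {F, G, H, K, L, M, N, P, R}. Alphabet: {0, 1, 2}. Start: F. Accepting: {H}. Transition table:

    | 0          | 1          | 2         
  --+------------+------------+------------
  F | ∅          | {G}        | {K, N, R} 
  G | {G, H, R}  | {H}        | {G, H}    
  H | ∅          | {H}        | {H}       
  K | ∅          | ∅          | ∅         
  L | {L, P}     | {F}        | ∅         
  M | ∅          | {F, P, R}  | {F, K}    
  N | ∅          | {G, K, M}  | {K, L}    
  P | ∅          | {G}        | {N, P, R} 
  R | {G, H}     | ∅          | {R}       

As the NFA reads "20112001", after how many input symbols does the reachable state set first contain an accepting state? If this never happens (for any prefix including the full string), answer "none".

Start in {F}.
Read '2': F→{K, N, R}; now {K, N, R}.
Read '0': K→∅, N→∅, R→{G, H}; now {G, H}.
None of the earlier sets intersect F, but {G, H} does.

2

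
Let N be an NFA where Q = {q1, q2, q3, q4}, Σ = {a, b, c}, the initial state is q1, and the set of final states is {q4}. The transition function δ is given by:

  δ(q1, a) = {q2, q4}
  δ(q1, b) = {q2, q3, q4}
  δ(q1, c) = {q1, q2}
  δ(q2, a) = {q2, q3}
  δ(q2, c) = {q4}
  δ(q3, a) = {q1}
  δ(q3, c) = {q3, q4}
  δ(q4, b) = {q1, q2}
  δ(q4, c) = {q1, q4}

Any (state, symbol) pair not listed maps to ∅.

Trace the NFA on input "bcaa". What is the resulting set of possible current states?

Start in {q1}.
Read 'b': q1→{q2, q3, q4}; now {q2, q3, q4}.
Read 'c': q2→{q4}, q3→{q3, q4}, q4→{q1, q4}; now {q1, q3, q4}.
Read 'a': q1→{q2, q4}, q3→{q1}, q4→∅; now {q1, q2, q4}.
Read 'a': q1→{q2, q4}, q2→{q2, q3}, q4→∅; now {q2, q3, q4}.

{q2, q3, q4}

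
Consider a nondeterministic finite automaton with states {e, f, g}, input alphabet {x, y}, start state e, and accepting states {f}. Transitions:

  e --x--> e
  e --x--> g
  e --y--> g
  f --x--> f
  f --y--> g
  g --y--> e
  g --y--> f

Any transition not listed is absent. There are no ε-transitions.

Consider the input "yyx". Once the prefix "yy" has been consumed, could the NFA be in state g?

No

Start in {e}.
Read 'y': {e} → {g}.
Read 'y': {g} → {e, f}.
State g is not in {e, f}.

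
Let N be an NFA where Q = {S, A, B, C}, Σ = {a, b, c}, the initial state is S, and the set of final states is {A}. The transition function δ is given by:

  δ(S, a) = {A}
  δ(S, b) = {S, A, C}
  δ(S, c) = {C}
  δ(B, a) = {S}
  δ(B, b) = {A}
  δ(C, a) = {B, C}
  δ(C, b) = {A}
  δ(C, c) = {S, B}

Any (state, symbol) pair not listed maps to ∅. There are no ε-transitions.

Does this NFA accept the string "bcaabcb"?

Start in {S}.
Read 'b': S→{S, A, C}; now {S, A, C}.
Read 'c': S→{C}, A→∅, C→{S, B}; now {S, B, C}.
Read 'a': S→{A}, B→{S}, C→{B, C}; now {S, A, B, C}.
Read 'a': S→{A}, A→∅, B→{S}, C→{B, C}; now {S, A, B, C}.
Read 'b': S→{S, A, C}, A→∅, B→{A}, C→{A}; now {S, A, C}.
Read 'c': S→{C}, A→∅, C→{S, B}; now {S, B, C}.
Read 'b': S→{S, A, C}, B→{A}, C→{A}; now {S, A, C}.
The final set {S, A, C} contains the accepting state A.

Yes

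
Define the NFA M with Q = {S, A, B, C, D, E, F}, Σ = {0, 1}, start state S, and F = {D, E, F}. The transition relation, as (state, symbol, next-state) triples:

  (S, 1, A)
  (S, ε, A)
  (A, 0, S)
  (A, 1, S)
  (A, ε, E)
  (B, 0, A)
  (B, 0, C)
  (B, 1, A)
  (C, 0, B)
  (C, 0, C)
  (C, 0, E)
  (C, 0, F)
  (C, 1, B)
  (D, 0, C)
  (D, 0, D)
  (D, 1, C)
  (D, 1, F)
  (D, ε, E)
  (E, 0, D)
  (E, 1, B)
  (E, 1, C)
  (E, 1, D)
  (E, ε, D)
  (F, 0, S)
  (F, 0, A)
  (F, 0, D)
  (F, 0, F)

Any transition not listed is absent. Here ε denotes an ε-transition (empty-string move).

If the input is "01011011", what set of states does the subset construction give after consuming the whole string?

{S, A, B, C, D, E, F}

Start: ε-closure({S}) = {S, A, D, E}.
Read '0': S→∅, A→{S}, D→{C, D}, E→{D}; union {S, C, D}; ε-closure = {S, A, C, D, E}.
Read '1': S→{A}, A→{S}, C→{B}, D→{C, F}, E→{B, C, D}; union {S, A, B, C, D, F}; ε-closure = {S, A, B, C, D, E, F}.
Read '0': S→∅, A→{S}, B→{A, C}, C→{B, C, E, F}, D→{C, D}, E→{D}, F→{S, A, D, F}; now {S, A, B, C, D, E, F}.
Read '1': S→{A}, A→{S}, B→{A}, C→{B}, D→{C, F}, E→{B, C, D}, F→∅; union {S, A, B, C, D, F}; ε-closure = {S, A, B, C, D, E, F}.
Read '1': S→{A}, A→{S}, B→{A}, C→{B}, D→{C, F}, E→{B, C, D}, F→∅; union {S, A, B, C, D, F}; ε-closure = {S, A, B, C, D, E, F}.
Read '0': S→∅, A→{S}, B→{A, C}, C→{B, C, E, F}, D→{C, D}, E→{D}, F→{S, A, D, F}; now {S, A, B, C, D, E, F}.
Read '1': S→{A}, A→{S}, B→{A}, C→{B}, D→{C, F}, E→{B, C, D}, F→∅; union {S, A, B, C, D, F}; ε-closure = {S, A, B, C, D, E, F}.
Read '1': S→{A}, A→{S}, B→{A}, C→{B}, D→{C, F}, E→{B, C, D}, F→∅; union {S, A, B, C, D, F}; ε-closure = {S, A, B, C, D, E, F}.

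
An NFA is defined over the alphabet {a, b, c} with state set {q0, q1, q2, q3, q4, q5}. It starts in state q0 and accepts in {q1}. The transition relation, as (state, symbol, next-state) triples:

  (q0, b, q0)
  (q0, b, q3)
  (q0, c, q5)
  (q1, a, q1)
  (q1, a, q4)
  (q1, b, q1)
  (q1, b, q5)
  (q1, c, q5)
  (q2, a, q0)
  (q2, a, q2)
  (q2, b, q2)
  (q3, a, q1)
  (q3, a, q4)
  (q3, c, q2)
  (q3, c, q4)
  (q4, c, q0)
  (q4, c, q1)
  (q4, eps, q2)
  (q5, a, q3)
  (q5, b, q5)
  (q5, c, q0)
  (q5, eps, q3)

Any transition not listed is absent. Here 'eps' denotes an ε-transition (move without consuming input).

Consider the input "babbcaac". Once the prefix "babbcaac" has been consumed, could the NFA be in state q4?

No

Start in {q0}.
Read 'b': {q0} → {q0, q3}.
Read 'a': {q0, q3} → {q1, q2, q4}.
Read 'b': {q1, q2, q4} → {q1, q2, q3, q5}.
Read 'b': {q1, q2, q3, q5} → {q1, q2, q3, q5}.
Read 'c': {q1, q2, q3, q5} → {q0, q2, q3, q4, q5}.
Read 'a': {q0, q2, q3, q4, q5} → {q0, q1, q2, q3, q4}.
Read 'a': {q0, q1, q2, q3, q4} → {q0, q1, q2, q4}.
Read 'c': {q0, q1, q2, q4} → {q0, q1, q3, q5}.
State q4 is not in {q0, q1, q3, q5}.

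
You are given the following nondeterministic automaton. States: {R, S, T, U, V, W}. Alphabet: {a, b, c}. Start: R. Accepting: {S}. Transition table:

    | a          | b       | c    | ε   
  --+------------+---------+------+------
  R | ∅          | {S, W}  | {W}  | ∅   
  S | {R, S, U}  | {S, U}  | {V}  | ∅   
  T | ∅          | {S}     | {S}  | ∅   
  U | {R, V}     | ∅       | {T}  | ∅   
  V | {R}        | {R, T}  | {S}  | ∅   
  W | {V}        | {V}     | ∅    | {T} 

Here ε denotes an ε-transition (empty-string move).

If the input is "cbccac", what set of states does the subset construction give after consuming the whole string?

{T, V, W}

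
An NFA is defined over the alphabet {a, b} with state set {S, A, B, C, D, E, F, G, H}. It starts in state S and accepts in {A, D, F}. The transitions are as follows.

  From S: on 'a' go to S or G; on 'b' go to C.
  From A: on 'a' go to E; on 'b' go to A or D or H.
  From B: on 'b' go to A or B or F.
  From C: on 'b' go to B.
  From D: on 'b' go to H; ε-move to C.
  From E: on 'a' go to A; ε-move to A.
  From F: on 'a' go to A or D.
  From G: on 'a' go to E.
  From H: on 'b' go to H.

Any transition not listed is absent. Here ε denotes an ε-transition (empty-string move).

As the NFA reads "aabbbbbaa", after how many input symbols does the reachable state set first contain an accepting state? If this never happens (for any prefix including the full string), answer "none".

Start in {S}.
Read 'a': S→{S, G}; now {S, G}.
Read 'a': S→{S, G}, G→{E}; union {S, E, G}; ε-closure = {S, A, E, G}.
None of the earlier sets intersect F, but {S, A, E, G} does.

2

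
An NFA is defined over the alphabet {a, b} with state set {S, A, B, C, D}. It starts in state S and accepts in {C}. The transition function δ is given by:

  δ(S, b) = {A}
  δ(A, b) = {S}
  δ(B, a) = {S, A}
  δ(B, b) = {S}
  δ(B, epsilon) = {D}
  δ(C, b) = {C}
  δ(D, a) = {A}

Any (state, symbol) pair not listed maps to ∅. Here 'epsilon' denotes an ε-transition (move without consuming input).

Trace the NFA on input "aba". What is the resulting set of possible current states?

∅

Start in {S}.
Read 'a': S→∅; now ∅.
The set is empty and remains empty for the remaining 2 symbols.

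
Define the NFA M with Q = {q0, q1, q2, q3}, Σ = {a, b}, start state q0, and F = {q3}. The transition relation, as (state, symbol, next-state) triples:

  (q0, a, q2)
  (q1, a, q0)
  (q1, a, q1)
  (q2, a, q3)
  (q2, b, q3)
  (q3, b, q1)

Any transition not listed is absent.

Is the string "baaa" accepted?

Start in {q0}.
Read 'b': {q0} → ∅.
The set is empty and remains empty for the remaining 3 symbols.
The final set ∅ contains no accepting state.

No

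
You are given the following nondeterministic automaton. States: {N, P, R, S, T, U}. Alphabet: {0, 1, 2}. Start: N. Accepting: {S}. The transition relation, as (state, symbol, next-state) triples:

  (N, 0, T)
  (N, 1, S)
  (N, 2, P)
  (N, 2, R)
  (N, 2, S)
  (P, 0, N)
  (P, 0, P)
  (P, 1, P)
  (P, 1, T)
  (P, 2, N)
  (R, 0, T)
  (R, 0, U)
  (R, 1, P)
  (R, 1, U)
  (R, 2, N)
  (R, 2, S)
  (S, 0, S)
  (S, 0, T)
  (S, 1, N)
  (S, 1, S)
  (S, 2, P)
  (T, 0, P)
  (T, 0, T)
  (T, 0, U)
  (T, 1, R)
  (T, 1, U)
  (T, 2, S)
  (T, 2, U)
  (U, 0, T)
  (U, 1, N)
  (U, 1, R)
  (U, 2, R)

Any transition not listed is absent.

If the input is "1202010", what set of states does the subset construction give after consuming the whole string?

{N, P, S, T, U}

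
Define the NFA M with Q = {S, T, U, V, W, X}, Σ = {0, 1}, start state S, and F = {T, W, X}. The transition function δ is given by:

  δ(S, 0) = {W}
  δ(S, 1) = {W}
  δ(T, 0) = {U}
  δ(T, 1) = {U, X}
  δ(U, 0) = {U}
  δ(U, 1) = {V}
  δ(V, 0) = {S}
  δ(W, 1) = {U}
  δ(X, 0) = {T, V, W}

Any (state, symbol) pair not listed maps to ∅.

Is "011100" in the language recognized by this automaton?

Start in {S}.
Read '0': S→{W}; now {W}.
Read '1': W→{U}; now {U}.
Read '1': U→{V}; now {V}.
Read '1': V→∅; now ∅.
The set is empty and remains empty for the remaining 2 symbols.
The final set ∅ contains no accepting state.

No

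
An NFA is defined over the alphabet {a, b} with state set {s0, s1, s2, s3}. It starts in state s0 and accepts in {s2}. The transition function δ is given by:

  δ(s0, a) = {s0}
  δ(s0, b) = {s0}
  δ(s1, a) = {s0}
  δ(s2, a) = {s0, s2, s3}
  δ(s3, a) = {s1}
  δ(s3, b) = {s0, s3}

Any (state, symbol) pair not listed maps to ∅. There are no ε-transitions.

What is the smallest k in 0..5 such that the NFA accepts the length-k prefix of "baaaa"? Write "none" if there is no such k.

Start in {s0}.
Read 'b': s0→{s0}; now {s0}.
Read 'a': s0→{s0}; now {s0}.
Read 'a': s0→{s0}; now {s0}.
Read 'a': s0→{s0}; now {s0}.
Read 'a': s0→{s0}; now {s0}.
No reachable set along the way intersects F.

none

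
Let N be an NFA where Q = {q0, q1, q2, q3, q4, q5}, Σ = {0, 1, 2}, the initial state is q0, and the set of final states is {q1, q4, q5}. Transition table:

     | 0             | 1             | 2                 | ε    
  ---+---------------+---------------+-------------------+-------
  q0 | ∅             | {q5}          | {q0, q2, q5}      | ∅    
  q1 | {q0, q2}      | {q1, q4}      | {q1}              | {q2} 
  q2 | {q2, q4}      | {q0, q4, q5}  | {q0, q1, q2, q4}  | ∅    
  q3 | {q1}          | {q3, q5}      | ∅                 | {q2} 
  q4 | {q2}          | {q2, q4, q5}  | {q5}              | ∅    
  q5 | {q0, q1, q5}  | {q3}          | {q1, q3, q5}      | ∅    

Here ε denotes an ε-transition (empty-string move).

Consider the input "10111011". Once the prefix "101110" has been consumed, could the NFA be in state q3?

No

Start in {q0}.
Read '1': {q0} → {q5}.
Read '0': {q5} → {q0, q1, q2, q5}.
Read '1': {q0, q1, q2, q5} → {q0, q1, q2, q3, q4, q5}.
Read '1': {q0, q1, q2, q3, q4, q5} → {q0, q1, q2, q3, q4, q5}.
Read '1': {q0, q1, q2, q3, q4, q5} → {q0, q1, q2, q3, q4, q5}.
Read '0': {q0, q1, q2, q3, q4, q5} → {q0, q1, q2, q4, q5}.
State q3 is not in {q0, q1, q2, q4, q5}.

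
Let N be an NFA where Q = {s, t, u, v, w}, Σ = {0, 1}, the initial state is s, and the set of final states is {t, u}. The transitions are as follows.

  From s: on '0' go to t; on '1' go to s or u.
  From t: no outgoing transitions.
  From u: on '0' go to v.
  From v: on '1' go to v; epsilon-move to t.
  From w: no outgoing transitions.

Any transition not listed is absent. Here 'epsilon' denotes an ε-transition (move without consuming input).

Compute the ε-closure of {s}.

{s}

Begin with {s}.
No ε-moves leave this set, so the closure equals the set itself.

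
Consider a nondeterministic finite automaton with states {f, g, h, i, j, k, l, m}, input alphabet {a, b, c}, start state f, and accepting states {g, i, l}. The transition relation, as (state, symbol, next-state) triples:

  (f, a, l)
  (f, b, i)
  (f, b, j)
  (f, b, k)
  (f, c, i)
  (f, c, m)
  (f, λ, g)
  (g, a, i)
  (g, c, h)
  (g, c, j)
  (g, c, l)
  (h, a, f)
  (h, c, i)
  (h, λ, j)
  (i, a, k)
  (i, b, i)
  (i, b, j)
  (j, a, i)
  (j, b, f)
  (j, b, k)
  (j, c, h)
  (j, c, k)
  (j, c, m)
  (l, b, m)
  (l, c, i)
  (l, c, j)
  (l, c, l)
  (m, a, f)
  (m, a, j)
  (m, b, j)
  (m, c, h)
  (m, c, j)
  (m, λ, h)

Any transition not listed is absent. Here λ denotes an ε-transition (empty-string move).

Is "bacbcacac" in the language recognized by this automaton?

No

Start: ε-closure({f}) = {f, g}.
Read 'b': {f, g} → {i, j, k}.
Read 'a': {i, j, k} → {i, k}.
Read 'c': {i, k} → ∅.
The set is empty and remains empty for the remaining 6 symbols.
The final set ∅ contains no accepting state.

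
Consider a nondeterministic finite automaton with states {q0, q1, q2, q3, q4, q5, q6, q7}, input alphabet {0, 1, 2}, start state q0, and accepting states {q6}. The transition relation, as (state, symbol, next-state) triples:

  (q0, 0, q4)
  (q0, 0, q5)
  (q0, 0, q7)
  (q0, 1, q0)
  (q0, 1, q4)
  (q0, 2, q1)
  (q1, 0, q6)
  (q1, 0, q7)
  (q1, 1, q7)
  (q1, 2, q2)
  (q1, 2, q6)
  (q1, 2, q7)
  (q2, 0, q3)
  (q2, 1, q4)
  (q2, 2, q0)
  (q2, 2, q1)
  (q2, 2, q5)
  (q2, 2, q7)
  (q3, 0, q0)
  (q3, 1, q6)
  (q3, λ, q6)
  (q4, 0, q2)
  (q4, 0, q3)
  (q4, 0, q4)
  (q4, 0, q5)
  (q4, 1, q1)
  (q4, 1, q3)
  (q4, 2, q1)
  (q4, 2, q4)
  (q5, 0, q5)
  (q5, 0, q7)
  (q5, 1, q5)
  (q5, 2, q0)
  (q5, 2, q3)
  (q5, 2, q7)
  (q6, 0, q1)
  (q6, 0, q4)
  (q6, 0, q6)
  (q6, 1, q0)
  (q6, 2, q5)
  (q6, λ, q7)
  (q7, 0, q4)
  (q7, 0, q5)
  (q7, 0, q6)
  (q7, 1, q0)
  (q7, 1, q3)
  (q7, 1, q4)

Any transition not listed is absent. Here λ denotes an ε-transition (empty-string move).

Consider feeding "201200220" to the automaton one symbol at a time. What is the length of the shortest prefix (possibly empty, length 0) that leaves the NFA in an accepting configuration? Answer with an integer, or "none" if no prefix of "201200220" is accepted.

2

Start in {q0}.
Read '2': {q0} → {q1}.
Read '0': {q1} → {q6, q7}.
None of the earlier sets intersect F, but {q6, q7} does.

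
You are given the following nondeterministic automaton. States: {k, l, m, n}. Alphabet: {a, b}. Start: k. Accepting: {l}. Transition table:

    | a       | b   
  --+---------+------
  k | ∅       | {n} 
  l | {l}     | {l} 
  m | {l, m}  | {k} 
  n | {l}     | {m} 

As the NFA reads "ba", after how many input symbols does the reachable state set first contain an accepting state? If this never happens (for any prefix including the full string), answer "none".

Start in {k}.
Read 'b': {k} → {n}.
Read 'a': {n} → {l}.
None of the earlier sets intersect F, but {l} does.

2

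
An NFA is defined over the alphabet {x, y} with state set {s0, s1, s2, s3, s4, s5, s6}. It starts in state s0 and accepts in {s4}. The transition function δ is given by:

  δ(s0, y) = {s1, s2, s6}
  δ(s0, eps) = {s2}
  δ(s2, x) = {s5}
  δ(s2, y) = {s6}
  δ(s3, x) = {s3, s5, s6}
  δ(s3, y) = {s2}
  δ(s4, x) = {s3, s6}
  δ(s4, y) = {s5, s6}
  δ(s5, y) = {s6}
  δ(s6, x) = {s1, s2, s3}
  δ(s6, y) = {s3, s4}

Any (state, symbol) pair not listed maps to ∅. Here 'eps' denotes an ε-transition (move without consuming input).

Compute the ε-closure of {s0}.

Begin with {s0}.
ε-move s0 → s2; add s2.

{s0, s2}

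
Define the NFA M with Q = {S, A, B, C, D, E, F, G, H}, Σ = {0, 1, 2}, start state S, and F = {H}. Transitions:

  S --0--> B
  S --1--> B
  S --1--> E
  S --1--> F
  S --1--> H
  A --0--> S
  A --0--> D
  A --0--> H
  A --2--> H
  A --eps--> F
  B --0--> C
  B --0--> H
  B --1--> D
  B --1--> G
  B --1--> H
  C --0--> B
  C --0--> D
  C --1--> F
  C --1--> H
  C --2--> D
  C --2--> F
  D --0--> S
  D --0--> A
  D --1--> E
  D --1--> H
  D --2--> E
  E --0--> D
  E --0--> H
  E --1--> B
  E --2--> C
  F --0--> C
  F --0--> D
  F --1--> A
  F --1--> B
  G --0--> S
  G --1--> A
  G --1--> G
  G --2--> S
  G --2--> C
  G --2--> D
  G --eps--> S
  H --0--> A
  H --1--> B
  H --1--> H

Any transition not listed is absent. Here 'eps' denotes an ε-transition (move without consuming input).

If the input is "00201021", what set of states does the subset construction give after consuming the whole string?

Start in {S}.
Read '0': S→{B}; now {B}.
Read '0': B→{C, H}; now {C, H}.
Read '2': C→{D, F}, H→∅; now {D, F}.
Read '0': D→{S, A}, F→{C, D}; union {S, A, C, D}; ε-closure = {S, A, C, D, F}.
Read '1': S→{B, E, F, H}, A→∅, C→{F, H}, D→{E, H}, F→{A, B}; now {A, B, E, F, H}.
Read '0': A→{S, D, H}, B→{C, H}, E→{D, H}, F→{C, D}, H→{A}; union {S, A, C, D, H}; ε-closure = {S, A, C, D, F, H}.
Read '2': S→∅, A→{H}, C→{D, F}, D→{E}, F→∅, H→∅; now {D, E, F, H}.
Read '1': D→{E, H}, E→{B}, F→{A, B}, H→{B, H}; union {A, B, E, H}; ε-closure = {A, B, E, F, H}.

{A, B, E, F, H}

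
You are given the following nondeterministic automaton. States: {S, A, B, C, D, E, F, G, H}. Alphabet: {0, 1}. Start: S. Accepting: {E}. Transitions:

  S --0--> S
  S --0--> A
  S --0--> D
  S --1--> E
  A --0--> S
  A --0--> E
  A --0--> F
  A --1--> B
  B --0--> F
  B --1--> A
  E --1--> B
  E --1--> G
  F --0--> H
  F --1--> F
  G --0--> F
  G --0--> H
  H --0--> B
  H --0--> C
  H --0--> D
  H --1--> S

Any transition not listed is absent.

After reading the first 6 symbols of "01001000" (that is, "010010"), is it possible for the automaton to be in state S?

Yes

Start in {S}.
Read '0': {S} → {S, A, D}.
Read '1': {S, A, D} → {B, E}.
Read '0': {B, E} → {F}.
Read '0': {F} → {H}.
Read '1': {H} → {S}.
Read '0': {S} → {S, A, D}.
State S is in {S, A, D}.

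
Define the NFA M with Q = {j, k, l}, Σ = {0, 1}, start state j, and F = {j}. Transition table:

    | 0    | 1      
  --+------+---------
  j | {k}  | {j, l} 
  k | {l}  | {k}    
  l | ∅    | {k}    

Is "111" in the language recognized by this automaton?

Yes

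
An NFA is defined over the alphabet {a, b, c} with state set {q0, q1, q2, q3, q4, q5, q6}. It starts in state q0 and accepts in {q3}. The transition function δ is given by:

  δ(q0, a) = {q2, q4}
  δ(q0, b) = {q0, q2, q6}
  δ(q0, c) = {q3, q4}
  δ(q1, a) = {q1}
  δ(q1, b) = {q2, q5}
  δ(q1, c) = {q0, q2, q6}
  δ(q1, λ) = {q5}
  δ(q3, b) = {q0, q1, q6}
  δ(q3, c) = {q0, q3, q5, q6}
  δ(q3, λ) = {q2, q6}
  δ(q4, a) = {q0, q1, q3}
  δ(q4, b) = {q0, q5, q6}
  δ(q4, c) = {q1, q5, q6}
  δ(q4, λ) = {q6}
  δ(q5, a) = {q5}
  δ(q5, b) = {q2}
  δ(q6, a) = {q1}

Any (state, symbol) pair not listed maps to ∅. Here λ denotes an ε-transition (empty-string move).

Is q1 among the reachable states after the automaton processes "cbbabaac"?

Start in {q0}.
Read 'c': q0→{q3, q4}; union {q3, q4}; ε-closure = {q2, q3, q4, q6}.
Read 'b': q2→∅, q3→{q0, q1, q6}, q4→{q0, q5, q6}, q6→∅; now {q0, q1, q5, q6}.
Read 'b': q0→{q0, q2, q6}, q1→{q2, q5}, q5→{q2}, q6→∅; now {q0, q2, q5, q6}.
Read 'a': q0→{q2, q4}, q2→∅, q5→{q5}, q6→{q1}; union {q1, q2, q4, q5}; ε-closure = {q1, q2, q4, q5, q6}.
Read 'b': q1→{q2, q5}, q2→∅, q4→{q0, q5, q6}, q5→{q2}, q6→∅; now {q0, q2, q5, q6}.
Read 'a': q0→{q2, q4}, q2→∅, q5→{q5}, q6→{q1}; union {q1, q2, q4, q5}; ε-closure = {q1, q2, q4, q5, q6}.
Read 'a': q1→{q1}, q2→∅, q4→{q0, q1, q3}, q5→{q5}, q6→{q1}; union {q0, q1, q3, q5}; ε-closure = {q0, q1, q2, q3, q5, q6}.
Read 'c': q0→{q3, q4}, q1→{q0, q2, q6}, q2→∅, q3→{q0, q3, q5, q6}, q5→∅, q6→∅; now {q0, q2, q3, q4, q5, q6}.
State q1 is not in {q0, q2, q3, q4, q5, q6}.

No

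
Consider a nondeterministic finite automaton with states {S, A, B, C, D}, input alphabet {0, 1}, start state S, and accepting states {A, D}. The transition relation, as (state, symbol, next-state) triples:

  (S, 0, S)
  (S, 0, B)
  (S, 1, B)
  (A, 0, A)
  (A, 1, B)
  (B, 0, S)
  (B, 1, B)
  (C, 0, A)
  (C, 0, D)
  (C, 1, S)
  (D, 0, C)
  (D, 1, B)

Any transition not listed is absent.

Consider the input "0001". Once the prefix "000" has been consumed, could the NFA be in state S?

Start in {S}.
Read '0': {S} → {S, B}.
Read '0': {S, B} → {S, B}.
Read '0': {S, B} → {S, B}.
State S is in {S, B}.

Yes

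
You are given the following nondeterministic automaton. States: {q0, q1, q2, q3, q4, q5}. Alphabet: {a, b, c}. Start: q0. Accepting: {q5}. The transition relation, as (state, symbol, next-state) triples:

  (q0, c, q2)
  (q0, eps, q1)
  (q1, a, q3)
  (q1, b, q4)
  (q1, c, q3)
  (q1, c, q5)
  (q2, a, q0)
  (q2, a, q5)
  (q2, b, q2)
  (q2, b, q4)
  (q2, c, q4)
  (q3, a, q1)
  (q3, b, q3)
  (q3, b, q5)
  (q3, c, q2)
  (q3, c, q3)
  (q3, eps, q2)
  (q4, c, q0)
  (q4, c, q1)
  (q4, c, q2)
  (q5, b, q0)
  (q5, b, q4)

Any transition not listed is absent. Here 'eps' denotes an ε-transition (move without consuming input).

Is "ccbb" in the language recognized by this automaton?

Yes

Start: ε-closure({q0}) = {q0, q1}.
Read 'c': q0→{q2}, q1→{q3, q5}; now {q2, q3, q5}.
Read 'c': q2→{q4}, q3→{q2, q3}, q5→∅; now {q2, q3, q4}.
Read 'b': q2→{q2, q4}, q3→{q3, q5}, q4→∅; now {q2, q3, q4, q5}.
Read 'b': q2→{q2, q4}, q3→{q3, q5}, q4→∅, q5→{q0, q4}; union {q0, q2, q3, q4, q5}; ε-closure = {q0, q1, q2, q3, q4, q5}.
The final set {q0, q1, q2, q3, q4, q5} contains the accepting state q5.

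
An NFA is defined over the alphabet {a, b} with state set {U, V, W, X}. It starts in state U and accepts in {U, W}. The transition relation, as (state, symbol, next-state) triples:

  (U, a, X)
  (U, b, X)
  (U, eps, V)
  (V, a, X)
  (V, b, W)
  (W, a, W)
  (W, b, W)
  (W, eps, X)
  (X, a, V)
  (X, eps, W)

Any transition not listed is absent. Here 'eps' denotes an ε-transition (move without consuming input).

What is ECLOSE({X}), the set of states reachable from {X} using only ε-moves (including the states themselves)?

{W, X}

Begin with {X}.
ε-move X → W; add W.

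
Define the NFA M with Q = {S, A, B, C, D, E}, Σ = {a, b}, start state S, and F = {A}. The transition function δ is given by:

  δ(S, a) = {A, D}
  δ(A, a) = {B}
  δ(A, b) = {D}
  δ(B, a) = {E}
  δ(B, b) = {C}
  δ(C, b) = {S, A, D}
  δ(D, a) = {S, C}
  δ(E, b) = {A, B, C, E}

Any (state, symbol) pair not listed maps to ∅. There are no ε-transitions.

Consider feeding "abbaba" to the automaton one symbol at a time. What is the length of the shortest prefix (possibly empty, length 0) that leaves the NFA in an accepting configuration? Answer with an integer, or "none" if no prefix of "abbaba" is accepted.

1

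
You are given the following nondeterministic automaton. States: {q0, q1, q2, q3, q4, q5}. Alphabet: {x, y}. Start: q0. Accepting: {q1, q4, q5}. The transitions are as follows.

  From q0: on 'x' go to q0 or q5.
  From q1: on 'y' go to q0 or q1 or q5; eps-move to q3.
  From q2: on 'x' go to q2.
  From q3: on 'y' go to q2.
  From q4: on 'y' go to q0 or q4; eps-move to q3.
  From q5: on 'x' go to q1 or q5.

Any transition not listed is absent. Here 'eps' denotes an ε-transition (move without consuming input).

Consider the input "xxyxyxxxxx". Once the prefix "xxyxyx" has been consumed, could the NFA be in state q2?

Yes

Start in {q0}.
Read 'x': {q0} → {q0, q5}.
Read 'x': {q0, q5} → {q0, q1, q3, q5}.
Read 'y': {q0, q1, q3, q5} → {q0, q1, q2, q3, q5}.
Read 'x': {q0, q1, q2, q3, q5} → {q0, q1, q2, q3, q5}.
Read 'y': {q0, q1, q2, q3, q5} → {q0, q1, q2, q3, q5}.
Read 'x': {q0, q1, q2, q3, q5} → {q0, q1, q2, q3, q5}.
State q2 is in {q0, q1, q2, q3, q5}.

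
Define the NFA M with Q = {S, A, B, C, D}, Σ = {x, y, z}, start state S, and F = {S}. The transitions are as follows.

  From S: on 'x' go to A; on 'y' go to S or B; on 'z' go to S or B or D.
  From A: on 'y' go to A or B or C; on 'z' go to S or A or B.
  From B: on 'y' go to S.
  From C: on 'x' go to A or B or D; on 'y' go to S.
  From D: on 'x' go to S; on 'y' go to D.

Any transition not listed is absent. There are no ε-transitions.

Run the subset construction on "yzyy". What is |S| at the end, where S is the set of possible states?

Start in {S}.
Read 'y': S→{S, B}; now {S, B}.
Read 'z': S→{S, B, D}, B→∅; now {S, B, D}.
Read 'y': S→{S, B}, B→{S}, D→{D}; now {S, B, D}.
Read 'y': S→{S, B}, B→{S}, D→{D}; now {S, B, D}.
That set has 3 states.

3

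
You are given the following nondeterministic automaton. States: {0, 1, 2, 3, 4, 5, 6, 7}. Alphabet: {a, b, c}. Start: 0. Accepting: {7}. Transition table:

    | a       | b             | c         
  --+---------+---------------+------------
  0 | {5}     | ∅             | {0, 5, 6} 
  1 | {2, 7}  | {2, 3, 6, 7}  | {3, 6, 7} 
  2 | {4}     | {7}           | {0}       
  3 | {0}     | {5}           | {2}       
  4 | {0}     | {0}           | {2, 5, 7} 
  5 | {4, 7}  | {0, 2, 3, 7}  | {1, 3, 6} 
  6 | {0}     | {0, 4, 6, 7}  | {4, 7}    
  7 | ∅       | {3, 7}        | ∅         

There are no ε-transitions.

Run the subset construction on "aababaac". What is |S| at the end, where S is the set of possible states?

Start in {0}.
Read 'a': 0→{5}; now {5}.
Read 'a': 5→{4, 7}; now {4, 7}.
Read 'b': 4→{0}, 7→{3, 7}; now {0, 3, 7}.
Read 'a': 0→{5}, 3→{0}, 7→∅; now {0, 5}.
Read 'b': 0→∅, 5→{0, 2, 3, 7}; now {0, 2, 3, 7}.
Read 'a': 0→{5}, 2→{4}, 3→{0}, 7→∅; now {0, 4, 5}.
Read 'a': 0→{5}, 4→{0}, 5→{4, 7}; now {0, 4, 5, 7}.
Read 'c': 0→{0, 5, 6}, 4→{2, 5, 7}, 5→{1, 3, 6}, 7→∅; now {0, 1, 2, 3, 5, 6, 7}.
That set has 7 states.

7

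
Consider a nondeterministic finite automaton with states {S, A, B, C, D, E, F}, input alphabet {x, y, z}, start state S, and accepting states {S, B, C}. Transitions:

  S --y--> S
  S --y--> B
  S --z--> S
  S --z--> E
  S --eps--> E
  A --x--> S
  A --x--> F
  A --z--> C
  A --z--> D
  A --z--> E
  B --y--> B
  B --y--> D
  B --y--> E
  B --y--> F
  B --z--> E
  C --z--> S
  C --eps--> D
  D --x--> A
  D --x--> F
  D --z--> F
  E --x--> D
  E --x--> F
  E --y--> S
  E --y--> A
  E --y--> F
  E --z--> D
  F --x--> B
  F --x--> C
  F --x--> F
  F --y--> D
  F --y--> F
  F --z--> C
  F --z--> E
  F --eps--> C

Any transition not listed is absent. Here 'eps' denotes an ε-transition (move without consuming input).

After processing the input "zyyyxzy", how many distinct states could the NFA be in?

7

Start: ε-closure({S}) = {S, E}.
Read 'z': {S, E} → {S, D, E}.
Read 'y': {S, D, E} → {S, A, B, C, D, E, F}.
Read 'y': {S, A, B, C, D, E, F} → {S, A, B, C, D, E, F}.
Read 'y': {S, A, B, C, D, E, F} → {S, A, B, C, D, E, F}.
Read 'x': {S, A, B, C, D, E, F} → {S, A, B, C, D, E, F}.
Read 'z': {S, A, B, C, D, E, F} → {S, C, D, E, F}.
Read 'y': {S, C, D, E, F} → {S, A, B, C, D, E, F}.
That set has 7 states.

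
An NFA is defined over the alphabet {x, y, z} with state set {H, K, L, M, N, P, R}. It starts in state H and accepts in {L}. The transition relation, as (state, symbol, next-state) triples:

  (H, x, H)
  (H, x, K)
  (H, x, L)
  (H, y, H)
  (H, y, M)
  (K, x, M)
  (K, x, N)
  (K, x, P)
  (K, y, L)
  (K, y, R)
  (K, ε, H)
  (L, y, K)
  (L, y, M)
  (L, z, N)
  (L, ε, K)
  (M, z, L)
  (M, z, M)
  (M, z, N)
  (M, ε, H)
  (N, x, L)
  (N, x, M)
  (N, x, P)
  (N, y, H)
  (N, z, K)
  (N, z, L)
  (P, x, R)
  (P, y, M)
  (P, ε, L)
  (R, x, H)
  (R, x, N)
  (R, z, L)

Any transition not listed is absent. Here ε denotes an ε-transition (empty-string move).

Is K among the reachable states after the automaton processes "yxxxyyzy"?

Yes

Start in {H}.
Read 'y': H→{H, M}; now {H, M}.
Read 'x': H→{H, K, L}, M→∅; now {H, K, L}.
Read 'x': H→{H, K, L}, K→{M, N, P}, L→∅; now {H, K, L, M, N, P}.
Read 'x': H→{H, K, L}, K→{M, N, P}, L→∅, M→∅, N→{L, M, P}, P→{R}; now {H, K, L, M, N, P, R}.
Read 'y': H→{H, M}, K→{L, R}, L→{K, M}, M→∅, N→{H}, P→{M}, R→∅; now {H, K, L, M, R}.
Read 'y': H→{H, M}, K→{L, R}, L→{K, M}, M→∅, R→∅; now {H, K, L, M, R}.
Read 'z': H→∅, K→∅, L→{N}, M→{L, M, N}, R→{L}; union {L, M, N}; ε-closure = {H, K, L, M, N}.
Read 'y': H→{H, M}, K→{L, R}, L→{K, M}, M→∅, N→{H}; now {H, K, L, M, R}.
State K is in {H, K, L, M, R}.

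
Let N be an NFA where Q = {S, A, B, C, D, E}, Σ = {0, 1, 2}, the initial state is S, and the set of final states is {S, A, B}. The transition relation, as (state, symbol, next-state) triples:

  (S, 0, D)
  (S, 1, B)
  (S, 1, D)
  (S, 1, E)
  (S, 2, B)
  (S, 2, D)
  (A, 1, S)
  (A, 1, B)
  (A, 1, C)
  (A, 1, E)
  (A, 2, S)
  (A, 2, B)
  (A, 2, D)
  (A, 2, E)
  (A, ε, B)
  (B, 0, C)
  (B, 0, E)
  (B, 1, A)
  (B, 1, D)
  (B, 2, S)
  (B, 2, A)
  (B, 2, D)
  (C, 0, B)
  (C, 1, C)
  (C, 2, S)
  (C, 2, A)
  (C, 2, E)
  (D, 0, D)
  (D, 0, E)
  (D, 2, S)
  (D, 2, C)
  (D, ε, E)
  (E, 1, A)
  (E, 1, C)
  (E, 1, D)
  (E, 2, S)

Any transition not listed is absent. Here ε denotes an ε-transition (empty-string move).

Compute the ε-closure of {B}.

Begin with {B}.
No ε-moves leave this set, so the closure equals the set itself.

{B}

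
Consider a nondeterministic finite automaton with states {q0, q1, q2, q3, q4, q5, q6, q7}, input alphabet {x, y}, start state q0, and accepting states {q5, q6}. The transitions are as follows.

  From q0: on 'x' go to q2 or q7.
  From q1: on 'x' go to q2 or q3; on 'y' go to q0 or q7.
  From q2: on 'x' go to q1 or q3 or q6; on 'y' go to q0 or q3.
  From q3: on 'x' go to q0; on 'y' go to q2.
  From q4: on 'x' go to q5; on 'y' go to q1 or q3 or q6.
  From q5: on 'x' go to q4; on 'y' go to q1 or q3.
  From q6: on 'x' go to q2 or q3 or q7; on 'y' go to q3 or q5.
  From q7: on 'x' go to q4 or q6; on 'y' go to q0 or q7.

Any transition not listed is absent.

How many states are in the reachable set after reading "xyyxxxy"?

7

Start in {q0}.
Read 'x': {q0} → {q2, q7}.
Read 'y': {q2, q7} → {q0, q3, q7}.
Read 'y': {q0, q3, q7} → {q0, q2, q7}.
Read 'x': {q0, q2, q7} → {q1, q2, q3, q4, q6, q7}.
Read 'x': {q1, q2, q3, q4, q6, q7} → {q0, q1, q2, q3, q4, q5, q6, q7}.
Read 'x': {q0, q1, q2, q3, q4, q5, q6, q7} → {q0, q1, q2, q3, q4, q5, q6, q7}.
Read 'y': {q0, q1, q2, q3, q4, q5, q6, q7} → {q0, q1, q2, q3, q5, q6, q7}.
That set has 7 states.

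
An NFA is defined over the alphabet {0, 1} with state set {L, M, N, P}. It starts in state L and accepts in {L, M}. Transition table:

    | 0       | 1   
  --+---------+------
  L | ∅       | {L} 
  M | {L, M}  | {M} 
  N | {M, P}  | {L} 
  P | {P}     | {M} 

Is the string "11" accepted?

Start in {L}.
Read '1': L→{L}; now {L}.
Read '1': L→{L}; now {L}.
The final set {L} contains the accepting state L.

Yes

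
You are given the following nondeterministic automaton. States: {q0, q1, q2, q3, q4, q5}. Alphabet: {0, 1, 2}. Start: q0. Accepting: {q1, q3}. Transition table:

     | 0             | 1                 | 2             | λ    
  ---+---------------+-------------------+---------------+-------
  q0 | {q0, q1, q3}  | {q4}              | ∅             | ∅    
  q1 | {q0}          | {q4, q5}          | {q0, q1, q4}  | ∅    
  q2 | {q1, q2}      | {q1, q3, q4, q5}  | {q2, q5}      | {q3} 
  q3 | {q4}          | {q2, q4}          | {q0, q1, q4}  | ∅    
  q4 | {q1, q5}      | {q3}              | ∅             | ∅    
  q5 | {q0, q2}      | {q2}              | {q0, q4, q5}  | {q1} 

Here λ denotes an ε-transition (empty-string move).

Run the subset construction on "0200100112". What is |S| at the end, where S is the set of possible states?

Start in {q0}.
Read '0': q0→{q0, q1, q3}; now {q0, q1, q3}.
Read '2': q0→∅, q1→{q0, q1, q4}, q3→{q0, q1, q4}; now {q0, q1, q4}.
Read '0': q0→{q0, q1, q3}, q1→{q0}, q4→{q1, q5}; now {q0, q1, q3, q5}.
Read '0': q0→{q0, q1, q3}, q1→{q0}, q3→{q4}, q5→{q0, q2}; now {q0, q1, q2, q3, q4}.
Read '1': q0→{q4}, q1→{q4, q5}, q2→{q1, q3, q4, q5}, q3→{q2, q4}, q4→{q3}; now {q1, q2, q3, q4, q5}.
Read '0': q1→{q0}, q2→{q1, q2}, q3→{q4}, q4→{q1, q5}, q5→{q0, q2}; union {q0, q1, q2, q4, q5}; ε-closure = {q0, q1, q2, q3, q4, q5}.
Read '0': q0→{q0, q1, q3}, q1→{q0}, q2→{q1, q2}, q3→{q4}, q4→{q1, q5}, q5→{q0, q2}; now {q0, q1, q2, q3, q4, q5}.
Read '1': q0→{q4}, q1→{q4, q5}, q2→{q1, q3, q4, q5}, q3→{q2, q4}, q4→{q3}, q5→{q2}; now {q1, q2, q3, q4, q5}.
Read '1': q1→{q4, q5}, q2→{q1, q3, q4, q5}, q3→{q2, q4}, q4→{q3}, q5→{q2}; now {q1, q2, q3, q4, q5}.
Read '2': q1→{q0, q1, q4}, q2→{q2, q5}, q3→{q0, q1, q4}, q4→∅, q5→{q0, q4, q5}; union {q0, q1, q2, q4, q5}; ε-closure = {q0, q1, q2, q3, q4, q5}.
That set has 6 states.

6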